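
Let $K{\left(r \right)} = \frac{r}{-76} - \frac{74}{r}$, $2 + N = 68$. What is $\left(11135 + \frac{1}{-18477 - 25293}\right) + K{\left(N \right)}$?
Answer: $\frac{16973999886}{1524655} \approx 11133.0$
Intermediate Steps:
$N = 66$ ($N = -2 + 68 = 66$)
$K{\left(r \right)} = - \frac{74}{r} - \frac{r}{76}$ ($K{\left(r \right)} = r \left(- \frac{1}{76}\right) - \frac{74}{r} = - \frac{r}{76} - \frac{74}{r} = - \frac{74}{r} - \frac{r}{76}$)
$\left(11135 + \frac{1}{-18477 - 25293}\right) + K{\left(N \right)} = \left(11135 + \frac{1}{-18477 - 25293}\right) - \left(\frac{33}{38} + \frac{74}{66}\right) = \left(11135 + \frac{1}{-43770}\right) - \frac{2495}{1254} = \left(11135 - \frac{1}{43770}\right) - \frac{2495}{1254} = \frac{487378949}{43770} - \frac{2495}{1254} = \frac{16973999886}{1524655}$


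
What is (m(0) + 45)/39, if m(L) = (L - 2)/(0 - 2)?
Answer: 46/39 ≈ 1.1795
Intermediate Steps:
m(L) = 1 - L/2 (m(L) = (-2 + L)/(-2) = (-2 + L)*(-½) = 1 - L/2)
(m(0) + 45)/39 = ((1 - ½*0) + 45)/39 = ((1 + 0) + 45)/39 = (1 + 45)/39 = (1/39)*46 = 46/39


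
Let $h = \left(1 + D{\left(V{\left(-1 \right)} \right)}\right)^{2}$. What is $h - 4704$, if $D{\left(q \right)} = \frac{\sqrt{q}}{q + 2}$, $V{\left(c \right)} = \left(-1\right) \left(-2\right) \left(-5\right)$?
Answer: $-4704 + \frac{\left(8 - i \sqrt{10}\right)^{2}}{64} \approx -4703.2 - 0.79057 i$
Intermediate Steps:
$V{\left(c \right)} = -10$ ($V{\left(c \right)} = 2 \left(-5\right) = -10$)
$D{\left(q \right)} = \frac{\sqrt{q}}{2 + q}$
$h = \left(1 - \frac{i \sqrt{10}}{8}\right)^{2}$ ($h = \left(1 + \frac{\sqrt{-10}}{2 - 10}\right)^{2} = \left(1 + \frac{i \sqrt{10}}{-8}\right)^{2} = \left(1 + i \sqrt{10} \left(- \frac{1}{8}\right)\right)^{2} = \left(1 - \frac{i \sqrt{10}}{8}\right)^{2} \approx 0.84375 - 0.79057 i$)
$h - 4704 = \frac{\left(8 - i \sqrt{10}\right)^{2}}{64} - 4704 = -4704 + \frac{\left(8 - i \sqrt{10}\right)^{2}}{64}$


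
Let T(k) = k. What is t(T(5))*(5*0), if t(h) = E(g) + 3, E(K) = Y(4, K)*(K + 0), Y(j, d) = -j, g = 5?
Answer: 0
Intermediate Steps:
E(K) = -4*K (E(K) = (-1*4)*(K + 0) = -4*K)
t(h) = -17 (t(h) = -4*5 + 3 = -20 + 3 = -17)
t(T(5))*(5*0) = -85*0 = -17*0 = 0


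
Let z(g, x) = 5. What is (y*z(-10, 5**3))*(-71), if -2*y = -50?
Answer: -8875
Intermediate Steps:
y = 25 (y = -1/2*(-50) = 25)
(y*z(-10, 5**3))*(-71) = (25*5)*(-71) = 125*(-71) = -8875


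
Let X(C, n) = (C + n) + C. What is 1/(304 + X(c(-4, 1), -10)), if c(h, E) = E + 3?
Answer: 1/302 ≈ 0.0033113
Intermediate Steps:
c(h, E) = 3 + E
X(C, n) = n + 2*C
1/(304 + X(c(-4, 1), -10)) = 1/(304 + (-10 + 2*(3 + 1))) = 1/(304 + (-10 + 2*4)) = 1/(304 + (-10 + 8)) = 1/(304 - 2) = 1/302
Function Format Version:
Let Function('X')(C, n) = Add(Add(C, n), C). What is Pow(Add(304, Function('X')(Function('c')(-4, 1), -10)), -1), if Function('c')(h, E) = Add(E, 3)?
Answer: Rational(1, 302) ≈ 0.0033113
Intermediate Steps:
Function('c')(h, E) = Add(3, E)
Function('X')(C, n) = Add(n, Mul(2, C))
Pow(Add(304, Function('X')(Function('c')(-4, 1), -10)), -1) = Pow(Add(304, Add(-10, Mul(2, Add(3, 1)))), -1) = Pow(Add(304, Add(-10, Mul(2, 4))), -1) = Pow(Add(304, Add(-10, 8)), -1) = Pow(Add(304, -2), -1) = Pow(302, -1) = Rational(1, 302)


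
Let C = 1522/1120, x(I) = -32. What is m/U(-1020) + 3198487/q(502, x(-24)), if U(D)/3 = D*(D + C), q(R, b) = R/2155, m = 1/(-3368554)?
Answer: 144746470660359580424941/10541922907376574 ≈ 1.3731e+7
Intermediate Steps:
m = -1/3368554 ≈ -2.9686e-7
C = 761/560 (C = 1522*(1/1120) = 761/560 ≈ 1.3589)
q(R, b) = R/2155 (q(R, b) = R*(1/2155) = R/2155)
U(D) = 3*D*(761/560 + D) (U(D) = 3*(D*(D + 761/560)) = 3*(D*(761/560 + D)) = 3*D*(761/560 + D))
m/U(-1020) + 3198487/q(502, x(-24)) = -(-28/(153*(761 + 560*(-1020))))/3368554 + 3198487/(((1/2155)*502)) = -(-28/(153*(761 - 571200)))/3368554 + 3198487/(502/2155) = -1/(3368554*((3/560)*(-1020)*(-570439))) + 3198487*(2155/502) = -1/(3368554*87277167/28) + 6892739485/502 = -1/3368554*28/87277167 + 6892739485/502 = -2/20999846429037 + 6892739485/502 = 144746470660359580424941/10541922907376574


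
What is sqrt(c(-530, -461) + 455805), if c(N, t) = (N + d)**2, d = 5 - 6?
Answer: 3*sqrt(81974) ≈ 858.93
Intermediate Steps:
d = -1
c(N, t) = (-1 + N)**2 (c(N, t) = (N - 1)**2 = (-1 + N)**2)
sqrt(c(-530, -461) + 455805) = sqrt((-1 - 530)**2 + 455805) = sqrt((-531)**2 + 455805) = sqrt(281961 + 455805) = sqrt(737766) = 3*sqrt(81974)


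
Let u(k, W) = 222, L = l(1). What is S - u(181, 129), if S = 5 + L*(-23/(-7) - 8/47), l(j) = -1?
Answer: -72418/329 ≈ -220.12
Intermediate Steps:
L = -1
S = 620/329 (S = 5 - (-23/(-7) - 8/47) = 5 - (-23*(-1/7) - 8*1/47) = 5 - (23/7 - 8/47) = 5 - 1*1025/329 = 5 - 1025/329 = 620/329 ≈ 1.8845)
S - u(181, 129) = 620/329 - 1*222 = 620/329 - 222 = -72418/329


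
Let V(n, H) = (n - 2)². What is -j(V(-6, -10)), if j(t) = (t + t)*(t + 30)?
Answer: -12032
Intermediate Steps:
V(n, H) = (-2 + n)²
j(t) = 2*t*(30 + t) (j(t) = (2*t)*(30 + t) = 2*t*(30 + t))
-j(V(-6, -10)) = -2*(-2 - 6)²*(30 + (-2 - 6)²) = -2*(-8)²*(30 + (-8)²) = -2*64*(30 + 64) = -2*64*94 = -1*12032 = -12032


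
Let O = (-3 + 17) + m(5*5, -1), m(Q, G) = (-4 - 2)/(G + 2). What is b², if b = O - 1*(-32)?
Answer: 1600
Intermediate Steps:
m(Q, G) = -6/(2 + G)
O = 8 (O = (-3 + 17) - 6/(2 - 1) = 14 - 6/1 = 14 - 6*1 = 14 - 6 = 8)
b = 40 (b = 8 - 1*(-32) = 8 + 32 = 40)
b² = 40² = 1600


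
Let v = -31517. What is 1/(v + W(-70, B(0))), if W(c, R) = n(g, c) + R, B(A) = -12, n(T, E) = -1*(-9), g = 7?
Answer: -1/31520 ≈ -3.1726e-5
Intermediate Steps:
n(T, E) = 9
W(c, R) = 9 + R
1/(v + W(-70, B(0))) = 1/(-31517 + (9 - 12)) = 1/(-31517 - 3) = 1/(-31520) = -1/31520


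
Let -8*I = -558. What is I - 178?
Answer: -433/4 ≈ -108.25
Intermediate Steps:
I = 279/4 (I = -⅛*(-558) = 279/4 ≈ 69.750)
I - 178 = 279/4 - 178 = -433/4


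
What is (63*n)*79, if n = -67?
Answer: -333459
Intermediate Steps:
(63*n)*79 = (63*(-67))*79 = -4221*79 = -333459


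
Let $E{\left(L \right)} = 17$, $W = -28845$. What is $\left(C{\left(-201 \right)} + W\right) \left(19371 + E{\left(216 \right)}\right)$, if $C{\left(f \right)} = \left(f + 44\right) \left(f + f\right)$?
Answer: $664407372$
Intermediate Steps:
$C{\left(f \right)} = 2 f \left(44 + f\right)$ ($C{\left(f \right)} = \left(44 + f\right) 2 f = 2 f \left(44 + f\right)$)
$\left(C{\left(-201 \right)} + W\right) \left(19371 + E{\left(216 \right)}\right) = \left(2 \left(-201\right) \left(44 - 201\right) - 28845\right) \left(19371 + 17\right) = \left(2 \left(-201\right) \left(-157\right) - 28845\right) 19388 = \left(63114 - 28845\right) 19388 = 34269 \cdot 19388 = 664407372$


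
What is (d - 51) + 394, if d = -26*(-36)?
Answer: 1279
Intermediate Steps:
d = 936
(d - 51) + 394 = (936 - 51) + 394 = 885 + 394 = 1279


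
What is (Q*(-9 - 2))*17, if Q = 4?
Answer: -748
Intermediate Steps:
(Q*(-9 - 2))*17 = (4*(-9 - 2))*17 = (4*(-11))*17 = -44*17 = -748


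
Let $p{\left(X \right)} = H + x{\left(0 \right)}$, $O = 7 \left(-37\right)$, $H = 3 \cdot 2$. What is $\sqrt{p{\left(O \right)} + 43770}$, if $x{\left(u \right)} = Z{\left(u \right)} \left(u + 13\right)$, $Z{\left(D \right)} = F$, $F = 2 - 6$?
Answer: $2 \sqrt{10931} \approx 209.1$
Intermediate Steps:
$F = -4$ ($F = 2 - 6 = -4$)
$Z{\left(D \right)} = -4$
$H = 6$
$O = -259$
$x{\left(u \right)} = -52 - 4 u$ ($x{\left(u \right)} = - 4 \left(u + 13\right) = - 4 \left(13 + u\right) = -52 - 4 u$)
$p{\left(X \right)} = -46$ ($p{\left(X \right)} = 6 - 52 = -46$)
$\sqrt{p{\left(O \right)} + 43770} = \sqrt{-46 + 43770} = \sqrt{43724} = 2 \sqrt{10931}$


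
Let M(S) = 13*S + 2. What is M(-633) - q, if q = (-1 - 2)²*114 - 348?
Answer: -8905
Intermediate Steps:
M(S) = 2 + 13*S
q = 678 (q = (-3)²*114 - 348 = 9*114 - 348 = 1026 - 348 = 678)
M(-633) - q = (2 + 13*(-633)) - 1*678 = (2 - 8229) - 678 = -8227 - 678 = -8905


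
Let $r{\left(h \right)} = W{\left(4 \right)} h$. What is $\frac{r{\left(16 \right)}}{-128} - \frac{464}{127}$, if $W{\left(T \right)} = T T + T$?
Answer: $- \frac{1563}{254} \approx -6.1535$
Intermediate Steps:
$W{\left(T \right)} = T + T^{2}$ ($W{\left(T \right)} = T^{2} + T = T + T^{2}$)
$r{\left(h \right)} = 20 h$ ($r{\left(h \right)} = 4 \left(1 + 4\right) h = 4 \cdot 5 h = 20 h$)
$\frac{r{\left(16 \right)}}{-128} - \frac{464}{127} = \frac{20 \cdot 16}{-128} - \frac{464}{127} = 320 \left(- \frac{1}{128}\right) - \frac{464}{127} = - \frac{5}{2} - \frac{464}{127} = - \frac{1563}{254}$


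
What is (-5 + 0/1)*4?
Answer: -20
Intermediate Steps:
(-5 + 0/1)*4 = (-5 + 0*1)*4 = (-5 + 0)*4 = -5*4 = -20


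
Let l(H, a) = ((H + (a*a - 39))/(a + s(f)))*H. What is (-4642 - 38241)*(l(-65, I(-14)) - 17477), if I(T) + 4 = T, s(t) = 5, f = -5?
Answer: 702294891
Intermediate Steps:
I(T) = -4 + T
l(H, a) = H*(-39 + H + a**2)/(5 + a) (l(H, a) = ((H + (a*a - 39))/(a + 5))*H = ((H + (a**2 - 39))/(5 + a))*H = ((H + (-39 + a**2))/(5 + a))*H = ((-39 + H + a**2)/(5 + a))*H = H*(-39 + H + a**2)/(5 + a))
(-4642 - 38241)*(l(-65, I(-14)) - 17477) = (-4642 - 38241)*(-65*(-39 - 65 + (-4 - 14)**2)/(5 + (-4 - 14)) - 17477) = -42883*(-65*(-39 - 65 + (-18)**2)/(5 - 18) - 17477) = -42883*(-65*(-39 - 65 + 324)/(-13) - 17477) = -42883*(-65*(-1/13)*220 - 17477) = -42883*(1100 - 17477) = -42883*(-16377) = 702294891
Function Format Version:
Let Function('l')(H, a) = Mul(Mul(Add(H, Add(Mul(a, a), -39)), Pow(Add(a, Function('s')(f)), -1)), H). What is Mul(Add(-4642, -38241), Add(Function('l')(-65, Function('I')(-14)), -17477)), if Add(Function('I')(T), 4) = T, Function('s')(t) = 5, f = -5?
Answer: 702294891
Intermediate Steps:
Function('I')(T) = Add(-4, T)
Function('l')(H, a) = Mul(H, Pow(Add(5, a), -1), Add(-39, H, Pow(a, 2))) (Function('l')(H, a) = Mul(Mul(Add(H, Add(Mul(a, a), -39)), Pow(Add(a, 5), -1)), H) = Mul(Mul(Add(H, Add(Pow(a, 2), -39)), Pow(Add(5, a), -1)), H) = Mul(Mul(Add(H, Add(-39, Pow(a, 2))), Pow(Add(5, a), -1)), H) = Mul(Mul(Add(-39, H, Pow(a, 2)), Pow(Add(5, a), -1)), H) = Mul(Mul(Pow(Add(5, a), -1), Add(-39, H, Pow(a, 2))), H) = Mul(H, Pow(Add(5, a), -1), Add(-39, H, Pow(a, 2))))
Mul(Add(-4642, -38241), Add(Function('l')(-65, Function('I')(-14)), -17477)) = Mul(Add(-4642, -38241), Add(Mul(-65, Pow(Add(5, Add(-4, -14)), -1), Add(-39, -65, Pow(Add(-4, -14), 2))), -17477)) = Mul(-42883, Add(Mul(-65, Pow(Add(5, -18), -1), Add(-39, -65, Pow(-18, 2))), -17477)) = Mul(-42883, Add(Mul(-65, Pow(-13, -1), Add(-39, -65, 324)), -17477)) = Mul(-42883, Add(Mul(-65, Rational(-1, 13), 220), -17477)) = Mul(-42883, Add(1100, -17477)) = Mul(-42883, -16377) = 702294891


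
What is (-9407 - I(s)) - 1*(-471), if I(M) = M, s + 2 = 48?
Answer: -8982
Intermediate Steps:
s = 46 (s = -2 + 48 = 46)
(-9407 - I(s)) - 1*(-471) = (-9407 - 1*46) - 1*(-471) = (-9407 - 46) + 471 = -9453 + 471 = -8982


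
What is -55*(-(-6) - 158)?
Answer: 8360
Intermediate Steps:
-55*(-(-6) - 158) = -55*(-6*(-1) - 158) = -55*(6 - 158) = -55*(-152) = 8360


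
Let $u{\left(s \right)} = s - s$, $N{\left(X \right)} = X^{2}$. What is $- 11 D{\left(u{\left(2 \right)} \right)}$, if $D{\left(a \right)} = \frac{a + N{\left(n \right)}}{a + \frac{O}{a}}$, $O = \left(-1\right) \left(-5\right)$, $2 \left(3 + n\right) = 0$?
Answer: $0$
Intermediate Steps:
$n = -3$ ($n = -3 + \frac{1}{2} \cdot 0 = -3 + 0 = -3$)
$O = 5$
$u{\left(s \right)} = 0$
$D{\left(a \right)} = \frac{9 + a}{a + \frac{5}{a}}$ ($D{\left(a \right)} = \frac{a + \left(-3\right)^{2}}{a + \frac{5}{a}} = \frac{a + 9}{a + \frac{5}{a}} = \frac{9 + a}{a + \frac{5}{a}}$)
$- 11 D{\left(u{\left(2 \right)} \right)} = - 11 \frac{0 \left(9 + 0\right)}{5 + 0^{2}} = - 11 \cdot 0 \frac{1}{5 + 0} \cdot 9 = - 11 \cdot 0 \cdot \frac{1}{5} \cdot 9 = \left(-11\right) 0 = 0$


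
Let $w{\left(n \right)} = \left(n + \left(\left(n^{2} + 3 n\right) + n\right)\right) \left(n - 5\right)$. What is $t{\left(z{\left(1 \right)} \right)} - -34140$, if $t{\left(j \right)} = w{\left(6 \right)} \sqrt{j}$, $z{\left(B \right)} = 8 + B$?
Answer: $34338$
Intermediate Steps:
$w{\left(n \right)} = \left(-5 + n\right) \left(n^{2} + 5 n\right)$ ($w{\left(n \right)} = \left(n + \left(n^{2} + 4 n\right)\right) \left(-5 + n\right) = \left(n^{2} + 5 n\right) \left(-5 + n\right) = \left(-5 + n\right) \left(n^{2} + 5 n\right)$)
$t{\left(j \right)} = 66 \sqrt{j}$ ($t{\left(j \right)} = 6 \left(-25 + 6^{2}\right) \sqrt{j} = 6 \left(-25 + 36\right) \sqrt{j} = 6 \cdot 11 \sqrt{j} = 66 \sqrt{j}$)
$t{\left(z{\left(1 \right)} \right)} - -34140 = 66 \sqrt{8 + 1} - -34140 = 66 \sqrt{9} + 34140 = 66 \cdot 3 + 34140 = 198 + 34140 = 34338$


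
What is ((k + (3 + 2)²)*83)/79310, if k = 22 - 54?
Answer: -83/11330 ≈ -0.0073257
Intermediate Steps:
k = -32
((k + (3 + 2)²)*83)/79310 = ((-32 + (3 + 2)²)*83)/79310 = ((-32 + 5²)*83)*(1/79310) = ((-32 + 25)*83)*(1/79310) = -7*83*(1/79310) = -581*1/79310 = -83/11330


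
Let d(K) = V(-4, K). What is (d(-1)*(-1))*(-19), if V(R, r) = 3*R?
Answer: -228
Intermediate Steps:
d(K) = -12 (d(K) = 3*(-4) = -12)
(d(-1)*(-1))*(-19) = -12*(-1)*(-19) = 12*(-19) = -228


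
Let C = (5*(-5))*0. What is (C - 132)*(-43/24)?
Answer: 473/2 ≈ 236.50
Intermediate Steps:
C = 0 (C = -25*0 = 0)
(C - 132)*(-43/24) = (0 - 132)*(-43/24) = -(-5676)/24 = -132*(-43/24) = 473/2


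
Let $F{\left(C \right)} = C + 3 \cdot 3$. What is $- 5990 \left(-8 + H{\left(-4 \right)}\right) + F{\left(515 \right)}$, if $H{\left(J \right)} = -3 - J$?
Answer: $42454$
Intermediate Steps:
$F{\left(C \right)} = 9 + C$ ($F{\left(C \right)} = C + 9 = 9 + C$)
$- 5990 \left(-8 + H{\left(-4 \right)}\right) + F{\left(515 \right)} = - 5990 \left(-8 - -1\right) + \left(9 + 515\right) = - 5990 \left(-8 + \left(-3 + 4\right)\right) + 524 = - 5990 \left(-8 + 1\right) + 524 = \left(-5990\right) \left(-7\right) + 524 = 41930 + 524 = 42454$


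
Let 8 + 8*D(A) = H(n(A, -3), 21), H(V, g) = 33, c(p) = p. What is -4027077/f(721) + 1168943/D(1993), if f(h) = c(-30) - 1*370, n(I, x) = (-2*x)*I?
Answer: 153651781/400 ≈ 3.8413e+5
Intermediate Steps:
n(I, x) = -2*I*x
D(A) = 25/8 (D(A) = -1 + (⅛)*33 = -1 + 33/8 = 25/8)
f(h) = -400 (f(h) = -30 - 1*370 = -30 - 370 = -400)
-4027077/f(721) + 1168943/D(1993) = -4027077/(-400) + 1168943/(25/8) = -4027077*(-1/400) + 1168943*(8/25) = 4027077/400 + 9351544/25 = 153651781/400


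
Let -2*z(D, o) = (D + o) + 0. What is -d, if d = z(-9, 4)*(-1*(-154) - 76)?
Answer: -195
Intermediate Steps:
z(D, o) = -D/2 - o/2 (z(D, o) = -((D + o) + 0)/2 = -(D + o)/2 = -D/2 - o/2)
d = 195 (d = (-½*(-9) - ½*4)*(-1*(-154) - 76) = (9/2 - 2)*(154 - 76) = (5/2)*78 = 195)
-d = -1*195 = -195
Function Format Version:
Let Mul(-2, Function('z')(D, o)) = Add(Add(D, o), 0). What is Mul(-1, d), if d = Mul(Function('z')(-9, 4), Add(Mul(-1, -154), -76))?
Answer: -195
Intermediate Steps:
Function('z')(D, o) = Add(Mul(Rational(-1, 2), D), Mul(Rational(-1, 2), o)) (Function('z')(D, o) = Mul(Rational(-1, 2), Add(Add(D, o), 0)) = Mul(Rational(-1, 2), Add(D, o)) = Add(Mul(Rational(-1, 2), D), Mul(Rational(-1, 2), o)))
d = 195 (d = Mul(Add(Mul(Rational(-1, 2), -9), Mul(Rational(-1, 2), 4)), Add(Mul(-1, -154), -76)) = Mul(Add(Rational(9, 2), -2), Add(154, -76)) = Mul(Rational(5, 2), 78) = 195)
Mul(-1, d) = Mul(-1, 195) = -195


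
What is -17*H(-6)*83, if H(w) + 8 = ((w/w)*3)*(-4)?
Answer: 28220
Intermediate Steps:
H(w) = -20 (H(w) = -8 + ((w/w)*3)*(-4) = -8 + (1*3)*(-4) = -8 + 3*(-4) = -8 - 12 = -20)
-17*H(-6)*83 = -17*(-20)*83 = 340*83 = 28220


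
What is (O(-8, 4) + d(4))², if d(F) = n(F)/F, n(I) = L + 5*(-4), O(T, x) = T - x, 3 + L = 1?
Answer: 1225/4 ≈ 306.25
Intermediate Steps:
L = -2 (L = -3 + 1 = -2)
n(I) = -22 (n(I) = -2 + 5*(-4) = -2 - 20 = -22)
d(F) = -22/F
(O(-8, 4) + d(4))² = ((-8 - 1*4) - 22/4)² = ((-8 - 4) - 22*¼)² = (-12 - 11/2)² = (-35/2)² = 1225/4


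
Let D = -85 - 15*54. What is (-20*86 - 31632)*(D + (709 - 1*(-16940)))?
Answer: -558779408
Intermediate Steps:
D = -895 (D = -85 - 810 = -895)
(-20*86 - 31632)*(D + (709 - 1*(-16940))) = (-20*86 - 31632)*(-895 + (709 - 1*(-16940))) = (-1720 - 31632)*(-895 + (709 + 16940)) = -33352*(-895 + 17649) = -33352*16754 = -558779408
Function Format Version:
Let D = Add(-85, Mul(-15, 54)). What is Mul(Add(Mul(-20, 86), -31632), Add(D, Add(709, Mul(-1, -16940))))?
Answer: -558779408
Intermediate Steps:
D = -895 (D = Add(-85, -810) = -895)
Mul(Add(Mul(-20, 86), -31632), Add(D, Add(709, Mul(-1, -16940)))) = Mul(Add(Mul(-20, 86), -31632), Add(-895, Add(709, Mul(-1, -16940)))) = Mul(Add(-1720, -31632), Add(-895, Add(709, 16940))) = Mul(-33352, Add(-895, 17649)) = Mul(-33352, 16754) = -558779408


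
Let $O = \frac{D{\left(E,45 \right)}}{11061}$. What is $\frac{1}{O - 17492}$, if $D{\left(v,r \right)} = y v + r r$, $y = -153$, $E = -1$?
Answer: $- \frac{1229}{21497426} \approx -5.717 \cdot 10^{-5}$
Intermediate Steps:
$D{\left(v,r \right)} = r^{2} - 153 v$ ($D{\left(v,r \right)} = - 153 v + r r = - 153 v + r^{2} = r^{2} - 153 v$)
$O = \frac{242}{1229}$ ($O = \frac{45^{2} - -153}{11061} = \left(2025 + 153\right) \frac{1}{11061} = 2178 \cdot \frac{1}{11061} = \frac{242}{1229} \approx 0.19691$)
$\frac{1}{O - 17492} = \frac{1}{\frac{242}{1229} - 17492} = \frac{1}{- \frac{21497426}{1229}} = - \frac{1229}{21497426}$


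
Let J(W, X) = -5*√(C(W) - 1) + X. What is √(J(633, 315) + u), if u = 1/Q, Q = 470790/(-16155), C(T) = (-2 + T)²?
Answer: √(34474079002 - 6567206640*√2765)/10462 ≈ 53.292*I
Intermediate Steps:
Q = -10462/359 (Q = 470790*(-1/16155) = -10462/359 ≈ -29.142)
J(W, X) = X - 5*√(-1 + (-2 + W)²) (J(W, X) = -5*√((-2 + W)² - 1) + X = -5*√(-1 + (-2 + W)²) + X = X - 5*√(-1 + (-2 + W)²))
u = -359/10462 (u = 1/(-10462/359) = -359/10462 ≈ -0.034315)
√(J(633, 315) + u) = √((315 - 5*√(-1 + (-2 + 633)²)) - 359/10462) = √((315 - 5*√(-1 + 631²)) - 359/10462) = √((315 - 5*√(-1 + 398161)) - 359/10462) = √((315 - 60*√2765) - 359/10462) = √(3295171/10462 - 60*√2765)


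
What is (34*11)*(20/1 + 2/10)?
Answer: 37774/5 ≈ 7554.8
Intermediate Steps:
(34*11)*(20/1 + 2/10) = 374*(20*1 + 2*(⅒)) = 374*(20 + ⅕) = 374*(101/5) = 37774/5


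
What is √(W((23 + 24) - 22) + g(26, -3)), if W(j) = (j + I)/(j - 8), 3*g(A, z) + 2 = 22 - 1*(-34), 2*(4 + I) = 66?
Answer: 6*√170/17 ≈ 4.6018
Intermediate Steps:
I = 29 (I = -4 + (½)*66 = -4 + 33 = 29)
g(A, z) = 18 (g(A, z) = -⅔ + (22 - 1*(-34))/3 = -⅔ + (22 + 34)/3 = -⅔ + (⅓)*56 = -⅔ + 56/3 = 18)
W(j) = (29 + j)/(-8 + j) (W(j) = (j + 29)/(j - 8) = (29 + j)/(-8 + j))
√(W((23 + 24) - 22) + g(26, -3)) = √((29 + ((23 + 24) - 22))/(-8 + ((23 + 24) - 22)) + 18) = √((29 + (47 - 22))/(-8 + (47 - 22)) + 18) = √((29 + 25)/(-8 + 25) + 18) = √(54/17 + 18) = √(360/17) = 6*√170/17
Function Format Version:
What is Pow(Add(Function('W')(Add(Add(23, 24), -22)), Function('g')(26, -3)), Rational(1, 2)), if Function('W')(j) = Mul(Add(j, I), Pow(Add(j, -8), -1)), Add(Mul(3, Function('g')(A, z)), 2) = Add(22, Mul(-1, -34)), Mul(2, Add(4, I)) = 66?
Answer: Mul(Rational(6, 17), Pow(170, Rational(1, 2))) ≈ 4.6018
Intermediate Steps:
I = 29 (I = Add(-4, Mul(Rational(1, 2), 66)) = Add(-4, 33) = 29)
Function('g')(A, z) = 18 (Function('g')(A, z) = Add(Rational(-2, 3), Mul(Rational(1, 3), Add(22, Mul(-1, -34)))) = Add(Rational(-2, 3), Mul(Rational(1, 3), Add(22, 34))) = Add(Rational(-2, 3), Mul(Rational(1, 3), 56)) = Add(Rational(-2, 3), Rational(56, 3)) = 18)
Function('W')(j) = Mul(Pow(Add(-8, j), -1), Add(29, j)) (Function('W')(j) = Mul(Add(j, 29), Pow(Add(j, -8), -1)) = Mul(Add(29, j), Pow(Add(-8, j), -1)) = Mul(Pow(Add(-8, j), -1), Add(29, j)))
Pow(Add(Function('W')(Add(Add(23, 24), -22)), Function('g')(26, -3)), Rational(1, 2)) = Pow(Add(Mul(Pow(Add(-8, Add(Add(23, 24), -22)), -1), Add(29, Add(Add(23, 24), -22))), 18), Rational(1, 2)) = Pow(Add(Mul(Pow(Add(-8, Add(47, -22)), -1), Add(29, Add(47, -22))), 18), Rational(1, 2)) = Pow(Add(Mul(Pow(Add(-8, 25), -1), Add(29, 25)), 18), Rational(1, 2)) = Pow(Add(Mul(Pow(17, -1), 54), 18), Rational(1, 2)) = Pow(Add(Mul(Rational(1, 17), 54), 18), Rational(1, 2)) = Pow(Add(Rational(54, 17), 18), Rational(1, 2)) = Pow(Rational(360, 17), Rational(1, 2)) = Mul(Rational(6, 17), Pow(170, Rational(1, 2)))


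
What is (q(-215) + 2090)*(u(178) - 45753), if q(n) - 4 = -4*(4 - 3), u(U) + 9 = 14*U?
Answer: -90434300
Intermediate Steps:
u(U) = -9 + 14*U
q(n) = 0 (q(n) = 4 - 4*(4 - 3) = 4 - 4*1 = 4 - 4 = 0)
(q(-215) + 2090)*(u(178) - 45753) = (0 + 2090)*((-9 + 14*178) - 45753) = 2090*((-9 + 2492) - 45753) = 2090*(2483 - 45753) = 2090*(-43270) = -90434300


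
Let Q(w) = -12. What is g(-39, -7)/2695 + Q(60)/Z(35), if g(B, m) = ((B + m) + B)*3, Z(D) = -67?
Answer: 3051/36113 ≈ 0.084485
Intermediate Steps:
g(B, m) = 3*m + 6*B (g(B, m) = (m + 2*B)*3 = 3*m + 6*B)
g(-39, -7)/2695 + Q(60)/Z(35) = (3*(-7) + 6*(-39))/2695 - 12/(-67) = (-21 - 234)*(1/2695) - 12*(-1/67) = -255*1/2695 + 12/67 = -51/539 + 12/67 = 3051/36113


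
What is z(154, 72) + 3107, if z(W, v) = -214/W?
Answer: 239132/77 ≈ 3105.6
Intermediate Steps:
z(154, 72) + 3107 = -214/154 + 3107 = -214*1/154 + 3107 = -107/77 + 3107 = 239132/77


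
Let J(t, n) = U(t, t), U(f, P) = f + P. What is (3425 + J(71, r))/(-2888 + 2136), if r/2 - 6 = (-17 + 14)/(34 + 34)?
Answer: -3567/752 ≈ -4.7433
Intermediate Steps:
r = 405/34 (r = 12 + 2*((-17 + 14)/(34 + 34)) = 12 + 2*(-3/68) = 12 - 3/34 = 405/34 ≈ 11.912)
U(f, P) = P + f
J(t, n) = 2*t (J(t, n) = t + t = 2*t)
(3425 + J(71, r))/(-2888 + 2136) = (3425 + 2*71)/(-2888 + 2136) = (3425 + 142)/(-752) = 3567*(-1/752) = -3567/752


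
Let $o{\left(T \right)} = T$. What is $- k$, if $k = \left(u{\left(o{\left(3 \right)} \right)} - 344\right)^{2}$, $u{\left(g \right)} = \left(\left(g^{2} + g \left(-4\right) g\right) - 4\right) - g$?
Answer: $-142884$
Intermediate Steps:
$u{\left(g \right)} = -4 - g - 3 g^{2}$ ($u{\left(g \right)} = \left(\left(g^{2} + - 4 g g\right) - 4\right) - g = \left(\left(g^{2} - 4 g^{2}\right) - 4\right) - g = \left(- 3 g^{2} - 4\right) - g = \left(-4 - 3 g^{2}\right) - g = -4 - g - 3 g^{2}$)
$k = 142884$ ($k = \left(\left(-4 - 3 - 3 \cdot 3^{2}\right) - 344\right)^{2} = \left(\left(-4 - 3 - 27\right) - 344\right)^{2} = \left(-34 - 344\right)^{2} = \left(-378\right)^{2} = 142884$)
$- k = \left(-1\right) 142884 = -142884$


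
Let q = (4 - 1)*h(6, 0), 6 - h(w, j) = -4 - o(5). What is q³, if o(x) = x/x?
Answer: 35937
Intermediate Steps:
o(x) = 1
h(w, j) = 11 (h(w, j) = 6 - (-4 - 1*1) = 6 - (-4 - 1) = 6 - 1*(-5) = 6 + 5 = 11)
q = 33 (q = (4 - 1)*11 = 3*11 = 33)
q³ = 33³ = 35937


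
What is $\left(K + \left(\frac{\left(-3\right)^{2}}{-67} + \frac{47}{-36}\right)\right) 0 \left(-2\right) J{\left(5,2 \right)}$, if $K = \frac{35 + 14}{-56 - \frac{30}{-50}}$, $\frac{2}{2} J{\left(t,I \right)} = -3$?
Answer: $0$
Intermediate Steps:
$J{\left(t,I \right)} = -3$
$K = - \frac{245}{277}$ ($K = \frac{49}{-56 - - \frac{3}{5}} = \frac{49}{-56 + \frac{3}{5}} = \frac{49}{- \frac{277}{5}} = 49 \left(- \frac{5}{277}\right) = - \frac{245}{277} \approx -0.88448$)
$\left(K + \left(\frac{\left(-3\right)^{2}}{-67} + \frac{47}{-36}\right)\right) 0 \left(-2\right) J{\left(5,2 \right)} = \left(- \frac{245}{277} + \left(\frac{\left(-3\right)^{2}}{-67} + \frac{47}{-36}\right)\right) 0 \left(-2\right) \left(-3\right) = \left(- \frac{245}{277} + \left(9 \left(- \frac{1}{67}\right) + 47 \left(- \frac{1}{36}\right)\right)\right) 0 \left(-3\right) = \left(- \frac{245}{277} - \frac{3473}{2412}\right) 0 = \left(- \frac{1552961}{668124}\right) 0 = 0$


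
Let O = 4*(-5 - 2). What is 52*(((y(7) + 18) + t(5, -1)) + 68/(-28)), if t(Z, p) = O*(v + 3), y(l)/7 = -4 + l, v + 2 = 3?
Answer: -27456/7 ≈ -3922.3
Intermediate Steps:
v = 1 (v = -2 + 3 = 1)
O = -28 (O = 4*(-7) = -28)
y(l) = -28 + 7*l (y(l) = 7*(-4 + l) = -28 + 7*l)
t(Z, p) = -112 (t(Z, p) = -28*(1 + 3) = -28*4 = -112)
52*(((y(7) + 18) + t(5, -1)) + 68/(-28)) = 52*((((-28 + 7*7) + 18) - 112) + 68/(-28)) = 52*((((-28 + 49) + 18) - 112) + 68*(-1/28)) = 52*(((21 + 18) - 112) - 17/7) = 52*((39 - 112) - 17/7) = 52*(-73 - 17/7) = 52*(-528/7) = -27456/7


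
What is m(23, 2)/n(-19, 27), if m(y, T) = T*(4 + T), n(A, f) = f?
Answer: 4/9 ≈ 0.44444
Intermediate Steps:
m(23, 2)/n(-19, 27) = (2*(4 + 2))/27 = (2*6)*(1/27) = 12*(1/27) = 4/9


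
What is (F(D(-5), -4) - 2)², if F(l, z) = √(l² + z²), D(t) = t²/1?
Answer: (2 - √641)² ≈ 543.73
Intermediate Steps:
D(t) = t² (D(t) = t²*1 = t²)
(F(D(-5), -4) - 2)² = (√(((-5)²)² + (-4)²) - 2)² = (√(25² + 16) - 2)² = (√(625 + 16) - 2)² = (√641 - 2)² = (-2 + √641)²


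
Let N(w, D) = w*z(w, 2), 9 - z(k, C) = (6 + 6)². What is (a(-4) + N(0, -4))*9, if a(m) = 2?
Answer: 18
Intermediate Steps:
z(k, C) = -135 (z(k, C) = 9 - (6 + 6)² = 9 - 1*12² = 9 - 1*144 = 9 - 144 = -135)
N(w, D) = -135*w (N(w, D) = w*(-135) = -135*w)
(a(-4) + N(0, -4))*9 = (2 - 135*0)*9 = (2 + 0)*9 = 2*9 = 18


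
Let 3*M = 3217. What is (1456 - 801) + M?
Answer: 5182/3 ≈ 1727.3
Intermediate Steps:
M = 3217/3 (M = (1/3)*3217 = 3217/3 ≈ 1072.3)
(1456 - 801) + M = (1456 - 801) + 3217/3 = 655 + 3217/3 = 5182/3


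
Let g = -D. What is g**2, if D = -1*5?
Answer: 25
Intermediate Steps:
D = -5
g = 5 (g = -1*(-5) = 5)
g**2 = 5**2 = 25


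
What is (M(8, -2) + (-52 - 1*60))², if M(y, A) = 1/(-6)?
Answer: 452929/36 ≈ 12581.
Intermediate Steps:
M(y, A) = -⅙
(M(8, -2) + (-52 - 1*60))² = (-⅙ + (-52 - 1*60))² = (-⅙ + (-52 - 60))² = (-⅙ - 112)² = (-673/6)² = 452929/36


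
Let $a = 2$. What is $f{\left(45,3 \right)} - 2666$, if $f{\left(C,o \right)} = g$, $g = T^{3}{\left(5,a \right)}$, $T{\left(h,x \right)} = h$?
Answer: $-2541$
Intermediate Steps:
$g = 125$ ($g = 5^{3} = 125$)
$f{\left(C,o \right)} = 125$
$f{\left(45,3 \right)} - 2666 = 125 - 2666 = -2541$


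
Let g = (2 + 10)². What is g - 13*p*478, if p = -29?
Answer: 180350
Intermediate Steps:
g = 144 (g = 12² = 144)
g - 13*p*478 = 144 - 13*(-29)*478 = 144 + 377*478 = 144 + 180206 = 180350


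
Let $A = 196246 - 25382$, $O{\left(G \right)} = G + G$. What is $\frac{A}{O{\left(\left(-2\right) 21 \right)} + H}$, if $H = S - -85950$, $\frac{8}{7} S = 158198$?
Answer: $\frac{683456}{897157} \approx 0.7618$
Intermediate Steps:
$S = \frac{553693}{4}$ ($S = \frac{7}{8} \cdot 158198 = \frac{553693}{4} \approx 1.3842 \cdot 10^{5}$)
$O{\left(G \right)} = 2 G$
$H = \frac{897493}{4}$ ($H = \frac{553693}{4} - -85950 = \frac{553693}{4} + 85950 = \frac{897493}{4} \approx 2.2437 \cdot 10^{5}$)
$A = 170864$ ($A = 196246 - 25382 = 170864$)
$\frac{A}{O{\left(\left(-2\right) 21 \right)} + H} = \frac{170864}{2 \left(\left(-2\right) 21\right) + \frac{897493}{4}} = \frac{170864}{2 \left(-42\right) + \frac{897493}{4}} = \frac{170864}{-84 + \frac{897493}{4}} = \frac{170864}{\frac{897157}{4}} = 170864 \cdot \frac{4}{897157} = \frac{683456}{897157}$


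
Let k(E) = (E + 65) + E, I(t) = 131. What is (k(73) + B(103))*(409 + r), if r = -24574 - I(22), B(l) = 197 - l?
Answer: -7410280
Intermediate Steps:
r = -24705 (r = -24574 - 1*131 = -24574 - 131 = -24705)
k(E) = 65 + 2*E (k(E) = (65 + E) + E = 65 + 2*E)
(k(73) + B(103))*(409 + r) = ((65 + 2*73) + (197 - 1*103))*(409 - 24705) = ((65 + 146) + (197 - 103))*(-24296) = (211 + 94)*(-24296) = 305*(-24296) = -7410280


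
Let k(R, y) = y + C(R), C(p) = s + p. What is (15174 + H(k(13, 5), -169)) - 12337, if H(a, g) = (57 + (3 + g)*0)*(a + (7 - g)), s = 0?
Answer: 13895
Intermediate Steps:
C(p) = p (C(p) = 0 + p = p)
k(R, y) = R + y (k(R, y) = y + R = R + y)
H(a, g) = 399 - 57*g + 57*a (H(a, g) = (57 + 0)*(7 + a - g) = 57*(7 + a - g) = 399 - 57*g + 57*a)
(15174 + H(k(13, 5), -169)) - 12337 = (15174 + (399 - 57*(-169) + 57*(13 + 5))) - 12337 = (15174 + (399 + 9633 + 57*18)) - 12337 = (15174 + (399 + 9633 + 1026)) - 12337 = (15174 + 11058) - 12337 = 26232 - 12337 = 13895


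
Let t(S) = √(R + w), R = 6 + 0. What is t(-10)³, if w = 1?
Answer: 7*√7 ≈ 18.520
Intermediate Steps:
R = 6
t(S) = √7 (t(S) = √(6 + 1) = √7)
t(-10)³ = (√7)³ = 7*√7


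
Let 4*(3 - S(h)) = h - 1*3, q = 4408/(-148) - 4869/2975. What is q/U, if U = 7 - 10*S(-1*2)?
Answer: 6917206/7815325 ≈ 0.88508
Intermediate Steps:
q = -3458603/110075 (q = 4408*(-1/148) - 4869*1/2975 = -1102/37 - 4869/2975 = -3458603/110075 ≈ -31.420)
S(h) = 15/4 - h/4 (S(h) = 3 - (h - 1*3)/4 = 3 - (h - 3)/4 = 3 - (-3 + h)/4 = 3 + (3/4 - h/4) = 15/4 - h/4)
U = -71/2 (U = 7 - 10*(15/4 - (-1)*2/4) = 7 - 10*(15/4 - 1/4*(-2)) = 7 - 10*(15/4 + 1/2) = 7 - 10*17/4 = 7 - 85/2 = -71/2 ≈ -35.500)
q/U = -3458603/(110075*(-71/2)) = -3458603/110075*(-2/71) = 6917206/7815325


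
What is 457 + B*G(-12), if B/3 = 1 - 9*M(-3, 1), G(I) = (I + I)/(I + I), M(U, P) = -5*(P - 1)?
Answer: 460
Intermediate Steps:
M(U, P) = 5 - 5*P (M(U, P) = -5*(-1 + P) = 5 - 5*P)
G(I) = 1 (G(I) = (2*I)/((2*I)) = (2*I)*(1/(2*I)) = 1)
B = 3 (B = 3*(1 - 9*(5 - 5*1)) = 3*(1 - 9*(5 - 5)) = 3*(1 - 9*0) = 3*(1 + 0) = 3*1 = 3)
457 + B*G(-12) = 457 + 3*1 = 457 + 3 = 460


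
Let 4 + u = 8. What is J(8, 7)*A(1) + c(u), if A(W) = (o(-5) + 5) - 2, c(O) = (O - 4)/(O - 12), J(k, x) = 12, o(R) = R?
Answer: -24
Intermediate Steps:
u = 4 (u = -4 + 8 = 4)
c(O) = (-4 + O)/(-12 + O)
A(W) = -2 (A(W) = (-5 + 5) - 2 = 0 - 2 = -2)
J(8, 7)*A(1) + c(u) = 12*(-2) + (-4 + 4)/(-12 + 4) = -24 + 0/(-8) = -24 - ⅛*0 = -24 + 0 = -24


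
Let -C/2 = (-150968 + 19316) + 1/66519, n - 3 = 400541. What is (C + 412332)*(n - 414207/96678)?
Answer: 96685028877332190125/357273549 ≈ 2.7062e+11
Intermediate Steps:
n = 400544 (n = 3 + 400541 = 400544)
C = 17514718774/66519 (C = -2*((-150968 + 19316) + 1/66519) = -2*(-131652 + 1/66519) = -2*(-8757359387/66519) = 17514718774/66519 ≈ 2.6330e+5)
(C + 412332)*(n - 414207/96678) = (17514718774/66519 + 412332)*(400544 - 414207/96678) = 44942631082*(400544 - 414207*1/96678)/66519 = 44942631082*(400544 - 46023/10742)/66519 = (44942631082/66519)*(4302597625/10742) = 96685028877332190125/357273549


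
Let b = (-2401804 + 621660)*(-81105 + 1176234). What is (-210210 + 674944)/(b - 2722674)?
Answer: -232367/974745020625 ≈ -2.3839e-7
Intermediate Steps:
b = -1949487318576 (b = -1780144*1095129 = -1949487318576)
(-210210 + 674944)/(b - 2722674) = (-210210 + 674944)/(-1949487318576 - 2722674) = 464734/(-1949490041250) = 464734*(-1/1949490041250) = -232367/974745020625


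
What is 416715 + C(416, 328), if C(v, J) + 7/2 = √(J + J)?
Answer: 833423/2 + 4*√41 ≈ 4.1674e+5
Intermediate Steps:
C(v, J) = -7/2 + √2*√J (C(v, J) = -7/2 + √(J + J) = -7/2 + √(2*J) = -7/2 + √2*√J)
416715 + C(416, 328) = 416715 + (-7/2 + √2*√328) = 416715 + (-7/2 + √2*(2*√82)) = 416715 + (-7/2 + 4*√41) = 833423/2 + 4*√41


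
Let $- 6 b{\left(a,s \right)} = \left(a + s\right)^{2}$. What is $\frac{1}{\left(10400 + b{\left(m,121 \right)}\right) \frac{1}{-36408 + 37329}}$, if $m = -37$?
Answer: $\frac{921}{9224} \approx 0.099848$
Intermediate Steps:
$b{\left(a,s \right)} = - \frac{\left(a + s\right)^{2}}{6}$
$\frac{1}{\left(10400 + b{\left(m,121 \right)}\right) \frac{1}{-36408 + 37329}} = \frac{1}{\left(10400 - \frac{\left(-37 + 121\right)^{2}}{6}\right) \frac{1}{-36408 + 37329}} = \frac{1}{\left(10400 - \frac{84^{2}}{6}\right) \frac{1}{921}} = \frac{1}{\left(10400 - 1176\right) \frac{1}{921}} = \frac{1}{9224 \cdot \frac{1}{921}} = \frac{1}{\frac{9224}{921}} = \frac{921}{9224}$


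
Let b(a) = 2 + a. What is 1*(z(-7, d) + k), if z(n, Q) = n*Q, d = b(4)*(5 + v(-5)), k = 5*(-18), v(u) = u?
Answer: -90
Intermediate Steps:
k = -90
d = 0 (d = (2 + 4)*(5 - 5) = 6*0 = 0)
z(n, Q) = Q*n
1*(z(-7, d) + k) = 1*(0*(-7) - 90) = 1*(0 - 90) = 1*(-90) = -90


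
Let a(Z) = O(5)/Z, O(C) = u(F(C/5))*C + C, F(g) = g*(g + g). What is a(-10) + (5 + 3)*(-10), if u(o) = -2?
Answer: -159/2 ≈ -79.500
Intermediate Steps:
F(g) = 2*g² (F(g) = g*(2*g) = 2*g²)
O(C) = -C (O(C) = -2*C + C = -C)
a(Z) = -5/Z (a(Z) = (-1*5)/Z = -5/Z)
a(-10) + (5 + 3)*(-10) = -5/(-10) + (5 + 3)*(-10) = -5*(-⅒) + 8*(-10) = ½ - 80 = -159/2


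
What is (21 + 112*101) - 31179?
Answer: -19846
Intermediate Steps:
(21 + 112*101) - 31179 = (21 + 11312) - 31179 = 11333 - 31179 = -19846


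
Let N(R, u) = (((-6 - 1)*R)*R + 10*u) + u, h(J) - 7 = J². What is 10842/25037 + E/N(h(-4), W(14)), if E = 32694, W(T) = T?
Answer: -260027140/29618771 ≈ -8.7791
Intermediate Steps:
h(J) = 7 + J²
N(R, u) = -7*R² + 11*u (N(R, u) = ((-7*R)*R + 10*u) + u = (-7*R² + 10*u) + u = -7*R² + 11*u)
10842/25037 + E/N(h(-4), W(14)) = 10842/25037 + 32694/(-7*(7 + (-4)²)² + 11*14) = 10842*(1/25037) + 32694/(-7*(7 + 16)² + 154) = 10842/25037 + 32694/(-7*23² + 154) = 10842/25037 + 32694/(-7*529 + 154) = 10842/25037 + 32694/(-3703 + 154) = 10842/25037 + 32694/(-3549) = 10842/25037 + 32694*(-1/3549) = 10842/25037 - 10898/1183 = -260027140/29618771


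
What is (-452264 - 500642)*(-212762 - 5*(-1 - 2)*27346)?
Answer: -188130325768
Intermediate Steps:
(-452264 - 500642)*(-212762 - 5*(-1 - 2)*27346) = -952906*(-212762 - 5*(-3)*27346) = -952906*(-212762 + 15*27346) = -952906*(-212762 + 410190) = -952906*197428 = -188130325768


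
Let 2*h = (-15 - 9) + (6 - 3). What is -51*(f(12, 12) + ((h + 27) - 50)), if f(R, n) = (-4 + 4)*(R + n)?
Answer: 3417/2 ≈ 1708.5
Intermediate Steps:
f(R, n) = 0 (f(R, n) = 0*(R + n) = 0)
h = -21/2 (h = ((-15 - 9) + (6 - 3))/2 = (-24 + 3)/2 = (½)*(-21) = -21/2 ≈ -10.500)
-51*(f(12, 12) + ((h + 27) - 50)) = -51*(0 + ((-21/2 + 27) - 50)) = -51*(0 + (33/2 - 50)) = -51*(0 - 67/2) = -51*(-67/2) = 3417/2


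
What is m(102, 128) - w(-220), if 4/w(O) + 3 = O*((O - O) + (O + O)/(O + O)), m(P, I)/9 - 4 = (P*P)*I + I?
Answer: 2673010912/223 ≈ 1.1987e+7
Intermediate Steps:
m(P, I) = 36 + 9*I + 9*I*P² (m(P, I) = 36 + 9*((P*P)*I + I) = 36 + 9*(P²*I + I) = 36 + 9*(I*P² + I) = 36 + 9*(I + I*P²) = 36 + (9*I + 9*I*P²) = 36 + 9*I + 9*I*P²)
w(O) = 4/(-3 + O) (w(O) = 4/(-3 + O*((O - O) + (O + O)/(O + O))) = 4/(-3 + O*(0 + (2*O)/((2*O)))) = 4/(-3 + O*(0 + (2*O)*(1/(2*O)))) = 4/(-3 + O*(0 + 1)) = 4/(-3 + O*1) = 4/(-3 + O))
m(102, 128) - w(-220) = (36 + 9*128 + 9*128*102²) - 4/(-3 - 220) = (36 + 1152 + 9*128*10404) - 4/(-223) = (36 + 1152 + 11985408) - 4*(-1)/223 = 11986596 - 1*(-4/223) = 11986596 + 4/223 = 2673010912/223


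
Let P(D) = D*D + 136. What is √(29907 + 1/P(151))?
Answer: 2*√3933562809455/22937 ≈ 172.94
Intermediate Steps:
P(D) = 136 + D² (P(D) = D² + 136 = 136 + D²)
√(29907 + 1/P(151)) = √(29907 + 1/(136 + 151²)) = √(29907 + 1/(136 + 22801)) = √(29907 + 1/22937) = √(685976860/22937) = 2*√3933562809455/22937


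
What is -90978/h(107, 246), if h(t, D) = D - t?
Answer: -90978/139 ≈ -654.52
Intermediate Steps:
-90978/h(107, 246) = -90978/(246 - 1*107) = -90978/(246 - 107) = -90978/139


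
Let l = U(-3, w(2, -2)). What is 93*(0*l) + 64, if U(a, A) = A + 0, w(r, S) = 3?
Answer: 64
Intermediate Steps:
U(a, A) = A
l = 3
93*(0*l) + 64 = 93*(0*3) + 64 = 93*0 + 64 = 0 + 64 = 64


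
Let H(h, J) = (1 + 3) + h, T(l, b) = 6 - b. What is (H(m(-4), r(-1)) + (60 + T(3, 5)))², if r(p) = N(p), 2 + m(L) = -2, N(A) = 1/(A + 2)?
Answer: 3721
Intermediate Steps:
N(A) = 1/(2 + A)
m(L) = -4 (m(L) = -2 - 2 = -4)
r(p) = 1/(2 + p)
H(h, J) = 4 + h
(H(m(-4), r(-1)) + (60 + T(3, 5)))² = ((4 - 4) + (60 + (6 - 1*5)))² = (0 + (60 + (6 - 5)))² = (0 + (60 + 1))² = (0 + 61)² = 61² = 3721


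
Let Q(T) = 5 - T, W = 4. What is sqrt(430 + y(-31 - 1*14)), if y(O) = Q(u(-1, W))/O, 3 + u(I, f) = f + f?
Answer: sqrt(430) ≈ 20.736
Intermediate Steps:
u(I, f) = -3 + 2*f (u(I, f) = -3 + (f + f) = -3 + 2*f)
y(O) = 0 (y(O) = (5 - (-3 + 2*4))/O = (5 - (-3 + 8))/O = (5 - 1*5)/O = (5 - 5)/O = 0/O = 0)
sqrt(430 + y(-31 - 1*14)) = sqrt(430 + 0) = sqrt(430)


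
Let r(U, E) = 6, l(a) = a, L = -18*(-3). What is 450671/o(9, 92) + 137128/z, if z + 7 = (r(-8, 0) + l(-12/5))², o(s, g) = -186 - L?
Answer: 755618021/35760 ≈ 21130.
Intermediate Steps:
L = 54
o(s, g) = -240 (o(s, g) = -186 - 1*54 = -186 - 54 = -240)
z = 149/25 (z = -7 + (6 - 12/5)² = -7 + (18/5)² = -7 + 324/25 = 149/25 ≈ 5.9600)
450671/o(9, 92) + 137128/z = 450671/(-240) + 137128/(149/25) = 450671*(-1/240) + 137128*(25/149) = -450671/240 + 3428200/149 = 755618021/35760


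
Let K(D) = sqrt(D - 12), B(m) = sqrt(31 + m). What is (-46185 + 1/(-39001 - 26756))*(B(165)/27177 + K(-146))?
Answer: -42517818644/1787077989 - 3036987046*I*sqrt(158)/65757 ≈ -23.792 - 5.8054e+5*I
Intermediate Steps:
K(D) = sqrt(-12 + D)
(-46185 + 1/(-39001 - 26756))*(B(165)/27177 + K(-146)) = (-46185 + 1/(-39001 - 26756))*(sqrt(31 + 165)/27177 + sqrt(-12 - 146)) = (-46185 + 1/(-65757))*(sqrt(196)*(1/27177) + sqrt(-158)) = (-46185 - 1/65757)*(14*(1/27177) + I*sqrt(158)) = -3036987046*(14/27177 + I*sqrt(158))/65757 = -42517818644/1787077989 - 3036987046*I*sqrt(158)/65757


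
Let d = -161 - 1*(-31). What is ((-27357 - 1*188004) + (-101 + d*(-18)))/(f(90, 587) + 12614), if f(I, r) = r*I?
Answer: -106561/32722 ≈ -3.2566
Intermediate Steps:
f(I, r) = I*r
d = -130 (d = -161 + 31 = -130)
((-27357 - 1*188004) + (-101 + d*(-18)))/(f(90, 587) + 12614) = ((-27357 - 1*188004) + (-101 - 130*(-18)))/(90*587 + 12614) = ((-27357 - 188004) + (-101 + 2340))/(52830 + 12614) = (-215361 + 2239)/65444 = -213122*1/65444 = -106561/32722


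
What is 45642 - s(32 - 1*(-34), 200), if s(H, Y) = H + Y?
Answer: 45376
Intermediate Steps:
45642 - s(32 - 1*(-34), 200) = 45642 - ((32 - 1*(-34)) + 200) = 45642 - ((32 + 34) + 200) = 45642 - (66 + 200) = 45642 - 1*266 = 45642 - 266 = 45376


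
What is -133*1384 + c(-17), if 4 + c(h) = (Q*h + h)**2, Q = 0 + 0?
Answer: -183787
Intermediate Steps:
Q = 0
c(h) = -4 + h**2 (c(h) = -4 + (0*h + h)**2 = -4 + (0 + h)**2 = -4 + h**2)
-133*1384 + c(-17) = -133*1384 + (-4 + (-17)**2) = -184072 + (-4 + 289) = -184072 + 285 = -183787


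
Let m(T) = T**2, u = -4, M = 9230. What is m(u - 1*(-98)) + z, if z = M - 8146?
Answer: 9920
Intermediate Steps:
z = 1084 (z = 9230 - 8146 = 1084)
m(u - 1*(-98)) + z = (-4 - 1*(-98))**2 + 1084 = (-4 + 98)**2 + 1084 = 94**2 + 1084 = 8836 + 1084 = 9920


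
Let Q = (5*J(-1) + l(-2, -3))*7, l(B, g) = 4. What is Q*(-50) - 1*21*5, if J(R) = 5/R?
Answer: 7245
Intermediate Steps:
Q = -147 (Q = (5*(5/(-1)) + 4)*7 = (5*(5*(-1)) + 4)*7 = (5*(-5) + 4)*7 = (-25 + 4)*7 = -21*7 = -147)
Q*(-50) - 1*21*5 = -147*(-50) - 1*21*5 = 7350 - 21*5 = 7350 - 105 = 7245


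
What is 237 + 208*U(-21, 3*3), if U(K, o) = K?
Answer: -4131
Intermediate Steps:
237 + 208*U(-21, 3*3) = 237 + 208*(-21) = 237 - 4368 = -4131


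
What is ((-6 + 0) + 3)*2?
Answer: -6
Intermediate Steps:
((-6 + 0) + 3)*2 = (-6 + 3)*2 = -3*2 = -6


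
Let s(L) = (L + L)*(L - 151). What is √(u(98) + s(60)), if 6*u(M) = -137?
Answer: I*√393942/6 ≈ 104.61*I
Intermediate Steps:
s(L) = 2*L*(-151 + L) (s(L) = (2*L)*(-151 + L) = 2*L*(-151 + L))
u(M) = -137/6 (u(M) = (⅙)*(-137) = -137/6)
√(u(98) + s(60)) = √(-137/6 + 2*60*(-151 + 60)) = √(-137/6 + 2*60*(-91)) = √(-137/6 - 10920) = √(-65657/6) = I*√393942/6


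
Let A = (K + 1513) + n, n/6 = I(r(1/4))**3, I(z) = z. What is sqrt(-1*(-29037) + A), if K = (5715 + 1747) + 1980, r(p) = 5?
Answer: sqrt(40742) ≈ 201.85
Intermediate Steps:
K = 9442 (K = 7462 + 1980 = 9442)
n = 750 (n = 6*5**3 = 6*125 = 750)
A = 11705 (A = (9442 + 1513) + 750 = 10955 + 750 = 11705)
sqrt(-1*(-29037) + A) = sqrt(-1*(-29037) + 11705) = sqrt(29037 + 11705) = sqrt(40742)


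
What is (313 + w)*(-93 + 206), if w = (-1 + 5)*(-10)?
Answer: 30849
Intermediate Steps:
w = -40 (w = 4*(-10) = -40)
(313 + w)*(-93 + 206) = (313 - 40)*(-93 + 206) = 273*113 = 30849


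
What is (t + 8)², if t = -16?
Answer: 64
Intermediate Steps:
(t + 8)² = (-16 + 8)² = (-8)² = 64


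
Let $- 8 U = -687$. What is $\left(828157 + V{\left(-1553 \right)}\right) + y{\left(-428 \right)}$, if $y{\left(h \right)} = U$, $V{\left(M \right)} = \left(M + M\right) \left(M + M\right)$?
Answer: $\frac{83803831}{8} \approx 1.0475 \cdot 10^{7}$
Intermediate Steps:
$U = \frac{687}{8}$ ($U = \left(- \frac{1}{8}\right) \left(-687\right) = \frac{687}{8} \approx 85.875$)
$V{\left(M \right)} = 4 M^{2}$ ($V{\left(M \right)} = 2 M 2 M = 4 M^{2}$)
$y{\left(h \right)} = \frac{687}{8}$
$\left(828157 + V{\left(-1553 \right)}\right) + y{\left(-428 \right)} = \left(828157 + 4 \left(-1553\right)^{2}\right) + \frac{687}{8} = \left(828157 + 4 \cdot 2411809\right) + \frac{687}{8} = \left(828157 + 9647236\right) + \frac{687}{8} = 10475393 + \frac{687}{8} = \frac{83803831}{8}$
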